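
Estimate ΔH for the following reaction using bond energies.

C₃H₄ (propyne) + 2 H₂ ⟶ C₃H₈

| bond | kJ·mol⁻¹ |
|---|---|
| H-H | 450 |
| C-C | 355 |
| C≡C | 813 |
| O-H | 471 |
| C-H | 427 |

ΔH ≈ −350 kJ

Bonds broken (reactants):
  C≡C: 1 × 813 = 813
  C-C: 1 × 355 = 355
  C-H: 4 × 427 = 1708
  H-H: 2 × 450 = 900
  Σ(broken) = 3776 kJ
Bonds formed (products):
  C-C: 2 × 355 = 710
  C-H: 8 × 427 = 3416
  Σ(formed) = 4126 kJ
ΔH = Σ(broken) − Σ(formed) = 3776 − 4126 = −350 kJ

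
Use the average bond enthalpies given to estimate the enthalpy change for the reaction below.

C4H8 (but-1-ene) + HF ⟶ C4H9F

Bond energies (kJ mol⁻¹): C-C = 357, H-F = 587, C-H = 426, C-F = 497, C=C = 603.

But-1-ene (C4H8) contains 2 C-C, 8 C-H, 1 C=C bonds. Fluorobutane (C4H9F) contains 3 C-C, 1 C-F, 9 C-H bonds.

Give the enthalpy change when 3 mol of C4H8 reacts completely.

Bonds broken (reactants):
  C-C: 2 × 357 = 714
  C-H: 8 × 426 = 3408
  C=C: 1 × 603 = 603
  H-F: 1 × 587 = 587
  Σ(broken) = 5312 kJ
Bonds formed (products):
  C-C: 3 × 357 = 1071
  C-F: 1 × 497 = 497
  C-H: 9 × 426 = 3834
  Σ(formed) = 5402 kJ
ΔH = Σ(broken) − Σ(formed) = 5312 − 5402 = −90 kJ
For 3× the reaction as written: 3 × (−90) = −270 kJ

ΔH = −270 kJ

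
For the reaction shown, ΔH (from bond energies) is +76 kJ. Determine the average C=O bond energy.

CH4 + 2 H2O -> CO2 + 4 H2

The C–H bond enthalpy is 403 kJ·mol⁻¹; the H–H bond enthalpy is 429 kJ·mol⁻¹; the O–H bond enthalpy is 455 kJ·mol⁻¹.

D(C=O) ≈ 820 kJ/mol

Let D be the C=O bond energy.
Σ(broken) = 4×403 + 4×455 = 3432
Σ(formed) = 2×D + 4×429 = 1716 + 2D
ΔH = Σ(broken) − Σ(formed) = (3432) − (1716 + 2D) = +1716 − 2D
Setting this equal to +76 kJ gives 2D = 1640, so D = 820 kJ/mol.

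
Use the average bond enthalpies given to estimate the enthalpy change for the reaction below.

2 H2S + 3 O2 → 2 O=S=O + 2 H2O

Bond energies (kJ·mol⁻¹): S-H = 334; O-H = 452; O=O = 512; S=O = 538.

ΔH ≈ −1088 kJ

Bonds broken (reactants):
  O=O: 3 × 512 = 1536
  S-H: 4 × 334 = 1336
  Σ(broken) = 2872 kJ
Bonds formed (products):
  O-H: 4 × 452 = 1808
  S=O: 4 × 538 = 2152
  Σ(formed) = 3960 kJ
ΔH = Σ(broken) − Σ(formed) = 2872 − 3960 = −1088 kJ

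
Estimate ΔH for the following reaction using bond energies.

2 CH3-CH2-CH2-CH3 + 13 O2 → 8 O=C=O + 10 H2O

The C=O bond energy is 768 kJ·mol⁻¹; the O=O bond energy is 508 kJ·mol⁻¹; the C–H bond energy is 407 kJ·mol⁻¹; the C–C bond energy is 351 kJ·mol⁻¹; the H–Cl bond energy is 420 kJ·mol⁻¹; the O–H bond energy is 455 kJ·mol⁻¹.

Bonds broken (reactants):
  C–C: 6 × 351 = 2106
  C–H: 20 × 407 = 8140
  O=O: 13 × 508 = 6604
  Σ(broken) = 16850 kJ
Bonds formed (products):
  C=O: 16 × 768 = 12288
  O–H: 20 × 455 = 9100
  Σ(formed) = 21388 kJ
ΔH = Σ(broken) − Σ(formed) = 16850 − 21388 = −4538 kJ

ΔH ≈ −4538 kJ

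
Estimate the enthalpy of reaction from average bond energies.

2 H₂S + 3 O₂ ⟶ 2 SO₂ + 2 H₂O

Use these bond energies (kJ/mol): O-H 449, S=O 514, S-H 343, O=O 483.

Bonds broken (reactants):
  O=O: 3 × 483 = 1449
  S-H: 4 × 343 = 1372
  Σ(broken) = 2821 kJ
Bonds formed (products):
  O-H: 4 × 449 = 1796
  S=O: 4 × 514 = 2056
  Σ(formed) = 3852 kJ
ΔH = Σ(broken) − Σ(formed) = 2821 − 3852 = −1031 kJ

ΔH ≈ −1031 kJ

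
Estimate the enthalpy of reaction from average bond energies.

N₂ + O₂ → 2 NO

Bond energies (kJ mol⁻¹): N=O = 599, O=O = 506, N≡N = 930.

ΔH ≈ +238 kJ

Bonds broken (reactants):
  N≡N: 1 × 930 = 930
  O=O: 1 × 506 = 506
  Σ(broken) = 1436 kJ
Bonds formed (products):
  N=O: 2 × 599 = 1198
  Σ(formed) = 1198 kJ
ΔH = Σ(broken) − Σ(formed) = 1436 − 1198 = +238 kJ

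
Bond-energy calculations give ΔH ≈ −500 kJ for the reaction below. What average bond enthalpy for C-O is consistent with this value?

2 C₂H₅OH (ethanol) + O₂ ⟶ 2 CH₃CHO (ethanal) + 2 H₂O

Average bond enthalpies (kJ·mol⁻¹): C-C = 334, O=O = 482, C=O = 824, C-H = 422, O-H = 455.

D(C-O) ≈ 366 kJ/mol

Let D be the C-O bond energy.
Σ(broken) = 2×334 + 10×422 + 2×D + 2×455 + 1×482 = 6280 + 2D
Σ(formed) = 2×334 + 8×422 + 2×824 + 4×455 = 7512
ΔH = Σ(broken) − Σ(formed) = (6280 + 2D) − (7512) = −1232 + 2D
Setting this equal to −500 kJ gives 2D = 732, so D = 366 kJ/mol.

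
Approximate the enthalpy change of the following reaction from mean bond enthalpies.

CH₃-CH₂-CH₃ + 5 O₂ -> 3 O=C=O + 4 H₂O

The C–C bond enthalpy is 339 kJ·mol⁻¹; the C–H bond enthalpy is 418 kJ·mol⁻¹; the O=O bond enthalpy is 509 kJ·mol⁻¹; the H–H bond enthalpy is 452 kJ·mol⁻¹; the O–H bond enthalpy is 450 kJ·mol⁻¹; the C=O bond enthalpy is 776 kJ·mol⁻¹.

ΔH ≈ −1689 kJ

Bonds broken (reactants):
  C–C: 2 × 339 = 678
  C–H: 8 × 418 = 3344
  O=O: 5 × 509 = 2545
  Σ(broken) = 6567 kJ
Bonds formed (products):
  C=O: 6 × 776 = 4656
  O–H: 8 × 450 = 3600
  Σ(formed) = 8256 kJ
ΔH = Σ(broken) − Σ(formed) = 6567 − 8256 = −1689 kJ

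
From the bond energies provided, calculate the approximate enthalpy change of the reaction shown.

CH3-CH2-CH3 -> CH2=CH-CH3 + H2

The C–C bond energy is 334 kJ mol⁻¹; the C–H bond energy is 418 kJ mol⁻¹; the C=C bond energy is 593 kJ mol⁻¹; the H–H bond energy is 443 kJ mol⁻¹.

Bonds broken (reactants):
  C–C: 2 × 334 = 668
  C–H: 8 × 418 = 3344
  Σ(broken) = 4012 kJ
Bonds formed (products):
  C–C: 1 × 334 = 334
  C–H: 6 × 418 = 2508
  C=C: 1 × 593 = 593
  H–H: 1 × 443 = 443
  Σ(formed) = 3878 kJ
ΔH = Σ(broken) − Σ(formed) = 4012 − 3878 = +134 kJ

ΔH ≈ +134 kJ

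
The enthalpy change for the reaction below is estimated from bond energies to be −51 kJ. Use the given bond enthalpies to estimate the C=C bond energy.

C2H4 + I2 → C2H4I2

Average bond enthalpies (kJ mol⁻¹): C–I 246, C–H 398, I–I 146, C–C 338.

Let D be the C=C bond energy.
Σ(broken) = 4×398 + 1×D + 1×146 = 1738 + D
Σ(formed) = 1×338 + 4×398 + 2×246 = 2422
ΔH = Σ(broken) − Σ(formed) = (1738 + D) − (2422) = −684 + D
Setting this equal to −51 kJ gives D = 633 kJ/mol.

D(C=C) ≈ 633 kJ/mol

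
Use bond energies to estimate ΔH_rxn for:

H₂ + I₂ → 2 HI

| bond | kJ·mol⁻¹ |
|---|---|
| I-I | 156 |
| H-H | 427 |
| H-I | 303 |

Bonds broken (reactants):
  H-H: 1 × 427 = 427
  I-I: 1 × 156 = 156
  Σ(broken) = 583 kJ
Bonds formed (products):
  H-I: 2 × 303 = 606
  Σ(formed) = 606 kJ
ΔH = Σ(broken) − Σ(formed) = 583 − 606 = −23 kJ

ΔH ≈ −23 kJ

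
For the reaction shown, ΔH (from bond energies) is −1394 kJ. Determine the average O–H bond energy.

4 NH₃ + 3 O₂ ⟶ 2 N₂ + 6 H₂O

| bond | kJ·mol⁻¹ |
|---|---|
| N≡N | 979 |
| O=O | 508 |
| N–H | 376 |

Let D be the O–H bond energy.
Σ(broken) = 12×376 + 3×508 = 6036
Σ(formed) = 2×979 + 12×D = 1958 + 12D
ΔH = Σ(broken) − Σ(formed) = (6036) − (1958 + 12D) = +4078 − 12D
Setting this equal to −1394 kJ gives 12D = 5472, so D = 456 kJ/mol.

D(O–H) ≈ 456 kJ/mol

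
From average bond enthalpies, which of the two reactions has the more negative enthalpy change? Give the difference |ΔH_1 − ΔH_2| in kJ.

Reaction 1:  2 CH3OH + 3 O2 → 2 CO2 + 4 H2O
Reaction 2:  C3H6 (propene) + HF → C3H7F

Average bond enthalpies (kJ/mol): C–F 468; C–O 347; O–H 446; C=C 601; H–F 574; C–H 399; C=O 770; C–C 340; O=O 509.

Reaction 1, by 1109 kJ

Reaction 1:
  Bonds broken (reactants):
    C–H: 6 × 399 = 2394
    C–O: 2 × 347 = 694
    O–H: 2 × 446 = 892
    O=O: 3 × 509 = 1527
    Σ(broken) = 5507 kJ
  Bonds formed (products):
    C=O: 4 × 770 = 3080
    O–H: 8 × 446 = 3568
    Σ(formed) = 6648 kJ
  ΔH_1 = 5507 − 6648 = −1141 kJ
Reaction 2:
  Bonds broken (reactants):
    C–C: 1 × 340 = 340
    C–H: 6 × 399 = 2394
    C=C: 1 × 601 = 601
    H–F: 1 × 574 = 574
    Σ(broken) = 3909 kJ
  Bonds formed (products):
    C–C: 2 × 340 = 680
    C–F: 1 × 468 = 468
    C–H: 7 × 399 = 2793
    Σ(formed) = 3941 kJ
  ΔH_2 = 3909 − 3941 = −32 kJ
ΔH_1 − ΔH_2 = −1109 kJ, so reaction 1 has the more negative ΔH; |ΔH_1 − ΔH_2| = 1109 kJ.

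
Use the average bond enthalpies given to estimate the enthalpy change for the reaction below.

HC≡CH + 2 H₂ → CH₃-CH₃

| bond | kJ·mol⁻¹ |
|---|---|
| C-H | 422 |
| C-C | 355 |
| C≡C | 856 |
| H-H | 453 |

Bonds broken (reactants):
  C≡C: 1 × 856 = 856
  C-H: 2 × 422 = 844
  H-H: 2 × 453 = 906
  Σ(broken) = 2606 kJ
Bonds formed (products):
  C-C: 1 × 355 = 355
  C-H: 6 × 422 = 2532
  Σ(formed) = 2887 kJ
ΔH = Σ(broken) − Σ(formed) = 2606 − 2887 = −281 kJ

ΔH ≈ −281 kJ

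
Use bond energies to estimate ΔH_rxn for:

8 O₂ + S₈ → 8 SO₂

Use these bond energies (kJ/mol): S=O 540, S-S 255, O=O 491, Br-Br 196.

ΔH ≈ −2672 kJ

Bonds broken (reactants):
  O=O: 8 × 491 = 3928
  S-S: 8 × 255 = 2040
  Σ(broken) = 5968 kJ
Bonds formed (products):
  S=O: 16 × 540 = 8640
  Σ(formed) = 8640 kJ
ΔH = Σ(broken) − Σ(formed) = 5968 − 8640 = −2672 kJ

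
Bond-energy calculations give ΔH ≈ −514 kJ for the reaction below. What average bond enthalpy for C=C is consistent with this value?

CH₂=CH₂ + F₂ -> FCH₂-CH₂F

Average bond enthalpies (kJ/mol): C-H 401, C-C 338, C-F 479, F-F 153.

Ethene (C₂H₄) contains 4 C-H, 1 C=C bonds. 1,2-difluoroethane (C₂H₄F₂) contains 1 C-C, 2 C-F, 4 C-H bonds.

D(C=C) ≈ 629 kJ/mol

Let D be the C=C bond energy.
Σ(broken) = 4×401 + 1×D + 1×153 = 1757 + D
Σ(formed) = 1×338 + 2×479 + 4×401 = 2900
ΔH = Σ(broken) − Σ(formed) = (1757 + D) − (2900) = −1143 + D
Setting this equal to −514 kJ gives D = 629 kJ/mol.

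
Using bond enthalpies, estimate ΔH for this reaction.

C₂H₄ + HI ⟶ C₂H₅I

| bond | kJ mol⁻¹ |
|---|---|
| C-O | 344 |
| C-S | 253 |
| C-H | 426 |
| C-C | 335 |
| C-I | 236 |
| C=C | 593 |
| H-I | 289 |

Bonds broken (reactants):
  C-H: 4 × 426 = 1704
  C=C: 1 × 593 = 593
  H-I: 1 × 289 = 289
  Σ(broken) = 2586 kJ
Bonds formed (products):
  C-C: 1 × 335 = 335
  C-H: 5 × 426 = 2130
  C-I: 1 × 236 = 236
  Σ(formed) = 2701 kJ
ΔH = Σ(broken) − Σ(formed) = 2586 − 2701 = −115 kJ

ΔH ≈ −115 kJ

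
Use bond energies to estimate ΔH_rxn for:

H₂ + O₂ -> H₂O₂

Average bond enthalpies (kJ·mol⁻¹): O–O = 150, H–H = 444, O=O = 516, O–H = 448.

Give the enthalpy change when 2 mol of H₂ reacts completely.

Bonds broken (reactants):
  H–H: 1 × 444 = 444
  O=O: 1 × 516 = 516
  Σ(broken) = 960 kJ
Bonds formed (products):
  O–H: 2 × 448 = 896
  O–O: 1 × 150 = 150
  Σ(formed) = 1046 kJ
ΔH = Σ(broken) − Σ(formed) = 960 − 1046 = −86 kJ
For 2× the reaction as written: 2 × (−86) = −172 kJ

ΔH = −172 kJ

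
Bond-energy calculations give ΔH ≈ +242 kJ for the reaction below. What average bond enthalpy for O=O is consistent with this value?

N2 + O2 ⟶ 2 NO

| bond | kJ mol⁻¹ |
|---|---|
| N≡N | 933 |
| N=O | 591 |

D(O=O) ≈ 491 kJ/mol

Let D be the O=O bond energy.
Σ(broken) = 1×933 + 1×D = 933 + D
Σ(formed) = 2×591 = 1182
ΔH = Σ(broken) − Σ(formed) = (933 + D) − (1182) = −249 + D
Setting this equal to +242 kJ gives D = 491 kJ/mol.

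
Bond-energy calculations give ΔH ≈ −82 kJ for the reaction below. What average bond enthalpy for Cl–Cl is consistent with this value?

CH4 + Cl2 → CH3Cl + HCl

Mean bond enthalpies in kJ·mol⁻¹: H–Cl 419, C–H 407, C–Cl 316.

Let D be the Cl–Cl bond energy.
Σ(broken) = 4×407 + 1×D = 1628 + D
Σ(formed) = 1×316 + 3×407 + 1×419 = 1956
ΔH = Σ(broken) − Σ(formed) = (1628 + D) − (1956) = −328 + D
Setting this equal to −82 kJ gives D = 246 kJ/mol.

D(Cl–Cl) ≈ 246 kJ/mol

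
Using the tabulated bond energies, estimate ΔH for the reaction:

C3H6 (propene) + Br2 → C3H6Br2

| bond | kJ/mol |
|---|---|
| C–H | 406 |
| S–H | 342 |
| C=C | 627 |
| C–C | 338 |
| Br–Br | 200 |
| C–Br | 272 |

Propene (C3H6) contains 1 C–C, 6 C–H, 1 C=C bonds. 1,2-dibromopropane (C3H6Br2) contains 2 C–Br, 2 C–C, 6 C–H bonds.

ΔH ≈ −55 kJ

Bonds broken (reactants):
  Br–Br: 1 × 200 = 200
  C–C: 1 × 338 = 338
  C–H: 6 × 406 = 2436
  C=C: 1 × 627 = 627
  Σ(broken) = 3601 kJ
Bonds formed (products):
  C–Br: 2 × 272 = 544
  C–C: 2 × 338 = 676
  C–H: 6 × 406 = 2436
  Σ(formed) = 3656 kJ
ΔH = Σ(broken) − Σ(formed) = 3601 − 3656 = −55 kJ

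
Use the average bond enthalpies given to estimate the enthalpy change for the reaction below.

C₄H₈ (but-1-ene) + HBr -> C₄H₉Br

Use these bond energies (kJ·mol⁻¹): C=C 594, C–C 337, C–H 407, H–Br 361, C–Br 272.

ΔH ≈ −61 kJ

Bonds broken (reactants):
  C–C: 2 × 337 = 674
  C–H: 8 × 407 = 3256
  C=C: 1 × 594 = 594
  H–Br: 1 × 361 = 361
  Σ(broken) = 4885 kJ
Bonds formed (products):
  C–Br: 1 × 272 = 272
  C–C: 3 × 337 = 1011
  C–H: 9 × 407 = 3663
  Σ(formed) = 4946 kJ
ΔH = Σ(broken) − Σ(formed) = 4885 − 4946 = −61 kJ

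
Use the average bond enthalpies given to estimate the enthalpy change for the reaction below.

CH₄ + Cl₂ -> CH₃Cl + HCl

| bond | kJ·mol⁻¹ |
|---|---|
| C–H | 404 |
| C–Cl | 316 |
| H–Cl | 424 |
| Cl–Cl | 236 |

ΔH ≈ −100 kJ

Bonds broken (reactants):
  C–H: 4 × 404 = 1616
  Cl–Cl: 1 × 236 = 236
  Σ(broken) = 1852 kJ
Bonds formed (products):
  C–Cl: 1 × 316 = 316
  C–H: 3 × 404 = 1212
  H–Cl: 1 × 424 = 424
  Σ(formed) = 1952 kJ
ΔH = Σ(broken) − Σ(formed) = 1852 − 1952 = −100 kJ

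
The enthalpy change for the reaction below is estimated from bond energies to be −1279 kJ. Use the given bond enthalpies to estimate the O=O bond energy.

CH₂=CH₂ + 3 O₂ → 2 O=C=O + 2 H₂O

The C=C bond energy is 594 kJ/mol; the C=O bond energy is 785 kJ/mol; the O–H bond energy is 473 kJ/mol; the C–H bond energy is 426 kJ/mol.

D(O=O) ≈ 485 kJ/mol

Let D be the O=O bond energy.
Σ(broken) = 4×426 + 1×594 + 3×D = 2298 + 3D
Σ(formed) = 4×785 + 4×473 = 5032
ΔH = Σ(broken) − Σ(formed) = (2298 + 3D) − (5032) = −2734 + 3D
Setting this equal to −1279 kJ gives 3D = 1455, so D = 485 kJ/mol.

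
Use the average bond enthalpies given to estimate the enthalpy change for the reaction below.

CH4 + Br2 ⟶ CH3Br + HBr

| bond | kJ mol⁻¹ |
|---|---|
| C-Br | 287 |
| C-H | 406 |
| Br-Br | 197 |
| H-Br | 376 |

ΔH ≈ −60 kJ

Bonds broken (reactants):
  Br-Br: 1 × 197 = 197
  C-H: 4 × 406 = 1624
  Σ(broken) = 1821 kJ
Bonds formed (products):
  C-Br: 1 × 287 = 287
  C-H: 3 × 406 = 1218
  H-Br: 1 × 376 = 376
  Σ(formed) = 1881 kJ
ΔH = Σ(broken) − Σ(formed) = 1821 − 1881 = −60 kJ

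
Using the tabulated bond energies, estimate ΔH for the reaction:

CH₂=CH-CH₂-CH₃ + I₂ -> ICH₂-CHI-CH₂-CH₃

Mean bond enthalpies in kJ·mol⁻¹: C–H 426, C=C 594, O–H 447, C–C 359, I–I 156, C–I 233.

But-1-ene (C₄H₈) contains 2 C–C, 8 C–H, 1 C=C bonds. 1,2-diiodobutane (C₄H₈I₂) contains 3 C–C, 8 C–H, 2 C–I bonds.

Bonds broken (reactants):
  C–C: 2 × 359 = 718
  C–H: 8 × 426 = 3408
  C=C: 1 × 594 = 594
  I–I: 1 × 156 = 156
  Σ(broken) = 4876 kJ
Bonds formed (products):
  C–C: 3 × 359 = 1077
  C–H: 8 × 426 = 3408
  C–I: 2 × 233 = 466
  Σ(formed) = 4951 kJ
ΔH = Σ(broken) − Σ(formed) = 4876 − 4951 = −75 kJ

ΔH ≈ −75 kJ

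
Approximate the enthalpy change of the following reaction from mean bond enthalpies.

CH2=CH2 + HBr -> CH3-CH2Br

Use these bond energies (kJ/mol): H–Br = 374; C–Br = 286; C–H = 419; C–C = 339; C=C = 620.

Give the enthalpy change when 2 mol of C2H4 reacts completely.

ΔH = −100 kJ

Bonds broken (reactants):
  C–H: 4 × 419 = 1676
  C=C: 1 × 620 = 620
  H–Br: 1 × 374 = 374
  Σ(broken) = 2670 kJ
Bonds formed (products):
  C–Br: 1 × 286 = 286
  C–C: 1 × 339 = 339
  C–H: 5 × 419 = 2095
  Σ(formed) = 2720 kJ
ΔH = Σ(broken) − Σ(formed) = 2670 − 2720 = −50 kJ
For 2× the reaction as written: 2 × (−50) = −100 kJ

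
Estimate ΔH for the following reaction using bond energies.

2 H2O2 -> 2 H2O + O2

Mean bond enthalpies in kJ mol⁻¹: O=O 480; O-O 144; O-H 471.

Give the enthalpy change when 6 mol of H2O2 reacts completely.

ΔH = −576 kJ

Bonds broken (reactants):
  O-H: 4 × 471 = 1884
  O-O: 2 × 144 = 288
  Σ(broken) = 2172 kJ
Bonds formed (products):
  O-H: 4 × 471 = 1884
  O=O: 1 × 480 = 480
  Σ(formed) = 2364 kJ
ΔH = Σ(broken) − Σ(formed) = 2172 − 2364 = −192 kJ
For 3× the reaction as written: 3 × (−192) = −576 kJ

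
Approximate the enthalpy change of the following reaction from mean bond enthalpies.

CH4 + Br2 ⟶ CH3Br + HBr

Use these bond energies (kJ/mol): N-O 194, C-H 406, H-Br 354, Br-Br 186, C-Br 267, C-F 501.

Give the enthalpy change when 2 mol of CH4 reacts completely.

ΔH = −58 kJ

Bonds broken (reactants):
  Br-Br: 1 × 186 = 186
  C-H: 4 × 406 = 1624
  Σ(broken) = 1810 kJ
Bonds formed (products):
  C-Br: 1 × 267 = 267
  C-H: 3 × 406 = 1218
  H-Br: 1 × 354 = 354
  Σ(formed) = 1839 kJ
ΔH = Σ(broken) − Σ(formed) = 1810 − 1839 = −29 kJ
For 2× the reaction as written: 2 × (−29) = −58 kJ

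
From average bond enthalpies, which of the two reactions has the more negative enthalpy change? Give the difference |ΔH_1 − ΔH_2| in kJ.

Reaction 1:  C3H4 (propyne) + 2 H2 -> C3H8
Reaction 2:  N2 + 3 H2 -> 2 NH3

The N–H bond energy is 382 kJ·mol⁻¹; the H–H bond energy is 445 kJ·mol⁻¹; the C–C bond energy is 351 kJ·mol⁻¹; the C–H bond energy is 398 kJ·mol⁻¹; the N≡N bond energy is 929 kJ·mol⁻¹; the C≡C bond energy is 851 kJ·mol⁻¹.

Reaction 1, by 174 kJ

Reaction 1:
  Bonds broken (reactants):
    C≡C: 1 × 851 = 851
    C–C: 1 × 351 = 351
    C–H: 4 × 398 = 1592
    H–H: 2 × 445 = 890
    Σ(broken) = 3684 kJ
  Bonds formed (products):
    C–C: 2 × 351 = 702
    C–H: 8 × 398 = 3184
    Σ(formed) = 3886 kJ
  ΔH_1 = 3684 − 3886 = −202 kJ
Reaction 2:
  Bonds broken (reactants):
    H–H: 3 × 445 = 1335
    N≡N: 1 × 929 = 929
    Σ(broken) = 2264 kJ
  Bonds formed (products):
    N–H: 6 × 382 = 2292
    Σ(formed) = 2292 kJ
  ΔH_2 = 2264 − 2292 = −28 kJ
ΔH_1 − ΔH_2 = −174 kJ, so reaction 1 has the more negative ΔH; |ΔH_1 − ΔH_2| = 174 kJ.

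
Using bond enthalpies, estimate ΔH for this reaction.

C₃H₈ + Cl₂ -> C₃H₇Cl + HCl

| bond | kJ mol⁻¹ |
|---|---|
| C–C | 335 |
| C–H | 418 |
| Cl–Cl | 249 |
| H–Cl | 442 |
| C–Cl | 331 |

ΔH ≈ −106 kJ

Bonds broken (reactants):
  C–C: 2 × 335 = 670
  C–H: 8 × 418 = 3344
  Cl–Cl: 1 × 249 = 249
  Σ(broken) = 4263 kJ
Bonds formed (products):
  C–C: 2 × 335 = 670
  C–Cl: 1 × 331 = 331
  C–H: 7 × 418 = 2926
  H–Cl: 1 × 442 = 442
  Σ(formed) = 4369 kJ
ΔH = Σ(broken) − Σ(formed) = 4263 − 4369 = −106 kJ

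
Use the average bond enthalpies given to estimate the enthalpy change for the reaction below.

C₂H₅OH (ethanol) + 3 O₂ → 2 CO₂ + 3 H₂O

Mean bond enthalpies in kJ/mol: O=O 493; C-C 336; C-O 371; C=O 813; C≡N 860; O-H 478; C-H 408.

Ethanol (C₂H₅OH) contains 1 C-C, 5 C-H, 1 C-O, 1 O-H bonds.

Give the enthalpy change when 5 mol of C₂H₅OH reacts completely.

Bonds broken (reactants):
  C-C: 1 × 336 = 336
  C-H: 5 × 408 = 2040
  C-O: 1 × 371 = 371
  O-H: 1 × 478 = 478
  O=O: 3 × 493 = 1479
  Σ(broken) = 4704 kJ
Bonds formed (products):
  C=O: 4 × 813 = 3252
  O-H: 6 × 478 = 2868
  Σ(formed) = 6120 kJ
ΔH = Σ(broken) − Σ(formed) = 4704 − 6120 = −1416 kJ
For 5× the reaction as written: 5 × (−1416) = −7080 kJ

ΔH = −7080 kJ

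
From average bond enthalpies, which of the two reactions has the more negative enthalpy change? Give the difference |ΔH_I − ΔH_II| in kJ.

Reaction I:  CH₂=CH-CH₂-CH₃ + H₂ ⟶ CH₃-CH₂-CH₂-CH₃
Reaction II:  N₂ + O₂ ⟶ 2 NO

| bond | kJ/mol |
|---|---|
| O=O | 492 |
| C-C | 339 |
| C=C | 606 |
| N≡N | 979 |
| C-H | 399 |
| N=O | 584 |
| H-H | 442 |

Reaction I, by 392 kJ

Reaction I:
  Bonds broken (reactants):
    C-C: 2 × 339 = 678
    C-H: 8 × 399 = 3192
    C=C: 1 × 606 = 606
    H-H: 1 × 442 = 442
    Σ(broken) = 4918 kJ
  Bonds formed (products):
    C-C: 3 × 339 = 1017
    C-H: 10 × 399 = 3990
    Σ(formed) = 5007 kJ
  ΔH_I = 4918 − 5007 = −89 kJ
Reaction II:
  Bonds broken (reactants):
    N≡N: 1 × 979 = 979
    O=O: 1 × 492 = 492
    Σ(broken) = 1471 kJ
  Bonds formed (products):
    N=O: 2 × 584 = 1168
    Σ(formed) = 1168 kJ
  ΔH_II = 1471 − 1168 = +303 kJ
ΔH_I − ΔH_II = −392 kJ, so reaction I has the more negative ΔH; |ΔH_I − ΔH_II| = 392 kJ.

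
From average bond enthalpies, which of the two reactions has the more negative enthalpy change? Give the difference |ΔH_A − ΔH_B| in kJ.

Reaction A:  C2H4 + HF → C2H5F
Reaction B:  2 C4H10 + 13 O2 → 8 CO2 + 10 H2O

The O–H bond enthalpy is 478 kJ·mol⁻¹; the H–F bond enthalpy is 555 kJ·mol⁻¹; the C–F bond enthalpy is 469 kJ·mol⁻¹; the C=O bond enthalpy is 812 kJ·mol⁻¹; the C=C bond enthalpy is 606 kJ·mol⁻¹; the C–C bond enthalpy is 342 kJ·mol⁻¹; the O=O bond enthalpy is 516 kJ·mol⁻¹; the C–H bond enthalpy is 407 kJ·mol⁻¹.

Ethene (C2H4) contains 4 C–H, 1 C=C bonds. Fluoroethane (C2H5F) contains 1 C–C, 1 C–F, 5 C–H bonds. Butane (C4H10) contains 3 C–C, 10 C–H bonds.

Reaction A:
  Bonds broken (reactants):
    C–H: 4 × 407 = 1628
    C=C: 1 × 606 = 606
    H–F: 1 × 555 = 555
    Σ(broken) = 2789 kJ
  Bonds formed (products):
    C–C: 1 × 342 = 342
    C–F: 1 × 469 = 469
    C–H: 5 × 407 = 2035
    Σ(formed) = 2846 kJ
  ΔH_A = 2789 − 2846 = −57 kJ
Reaction B:
  Bonds broken (reactants):
    C–C: 6 × 342 = 2052
    C–H: 20 × 407 = 8140
    O=O: 13 × 516 = 6708
    Σ(broken) = 16900 kJ
  Bonds formed (products):
    C=O: 16 × 812 = 12992
    O–H: 20 × 478 = 9560
    Σ(formed) = 22552 kJ
  ΔH_B = 16900 − 22552 = −5652 kJ
ΔH_A − ΔH_B = +5595 kJ, so reaction B has the more negative ΔH; |ΔH_A − ΔH_B| = 5595 kJ.

Reaction B, by 5595 kJ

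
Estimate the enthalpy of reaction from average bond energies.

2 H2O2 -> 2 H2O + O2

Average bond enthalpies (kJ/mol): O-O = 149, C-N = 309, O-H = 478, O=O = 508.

ΔH ≈ −210 kJ

Bonds broken (reactants):
  O-H: 4 × 478 = 1912
  O-O: 2 × 149 = 298
  Σ(broken) = 2210 kJ
Bonds formed (products):
  O-H: 4 × 478 = 1912
  O=O: 1 × 508 = 508
  Σ(formed) = 2420 kJ
ΔH = Σ(broken) − Σ(formed) = 2210 − 2420 = −210 kJ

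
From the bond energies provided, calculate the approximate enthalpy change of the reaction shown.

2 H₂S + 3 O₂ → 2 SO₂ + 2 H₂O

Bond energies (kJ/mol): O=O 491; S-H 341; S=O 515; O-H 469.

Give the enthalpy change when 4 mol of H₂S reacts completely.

Bonds broken (reactants):
  O=O: 3 × 491 = 1473
  S-H: 4 × 341 = 1364
  Σ(broken) = 2837 kJ
Bonds formed (products):
  O-H: 4 × 469 = 1876
  S=O: 4 × 515 = 2060
  Σ(formed) = 3936 kJ
ΔH = Σ(broken) − Σ(formed) = 2837 − 3936 = −1099 kJ
For 2× the reaction as written: 2 × (−1099) = −2198 kJ

ΔH = −2198 kJ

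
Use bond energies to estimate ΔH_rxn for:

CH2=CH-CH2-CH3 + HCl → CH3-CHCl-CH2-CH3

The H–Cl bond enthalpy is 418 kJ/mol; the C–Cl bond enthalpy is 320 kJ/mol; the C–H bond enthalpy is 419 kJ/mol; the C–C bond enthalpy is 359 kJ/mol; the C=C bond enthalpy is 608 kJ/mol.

ΔH ≈ −72 kJ

Bonds broken (reactants):
  C–C: 2 × 359 = 718
  C–H: 8 × 419 = 3352
  C=C: 1 × 608 = 608
  H–Cl: 1 × 418 = 418
  Σ(broken) = 5096 kJ
Bonds formed (products):
  C–C: 3 × 359 = 1077
  C–Cl: 1 × 320 = 320
  C–H: 9 × 419 = 3771
  Σ(formed) = 5168 kJ
ΔH = Σ(broken) − Σ(formed) = 5096 − 5168 = −72 kJ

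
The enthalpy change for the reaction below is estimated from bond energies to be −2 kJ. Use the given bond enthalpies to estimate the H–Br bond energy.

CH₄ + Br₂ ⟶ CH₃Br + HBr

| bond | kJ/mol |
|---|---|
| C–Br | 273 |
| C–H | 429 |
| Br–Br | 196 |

D(H–Br) ≈ 354 kJ/mol

Let D be the H–Br bond energy.
Σ(broken) = 1×196 + 4×429 = 1912
Σ(formed) = 1×273 + 3×429 + 1×D = 1560 + D
ΔH = Σ(broken) − Σ(formed) = (1912) − (1560 + D) = +352 − D
Setting this equal to −2 kJ gives D = 354 kJ/mol.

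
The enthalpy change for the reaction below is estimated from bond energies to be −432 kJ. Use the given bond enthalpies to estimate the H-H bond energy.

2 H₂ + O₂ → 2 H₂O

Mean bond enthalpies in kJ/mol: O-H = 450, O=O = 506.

Let D be the H-H bond energy.
Σ(broken) = 2×D + 1×506 = 506 + 2D
Σ(formed) = 4×450 = 1800
ΔH = Σ(broken) − Σ(formed) = (506 + 2D) − (1800) = −1294 + 2D
Setting this equal to −432 kJ gives 2D = 862, so D = 431 kJ/mol.

D(H-H) ≈ 431 kJ/mol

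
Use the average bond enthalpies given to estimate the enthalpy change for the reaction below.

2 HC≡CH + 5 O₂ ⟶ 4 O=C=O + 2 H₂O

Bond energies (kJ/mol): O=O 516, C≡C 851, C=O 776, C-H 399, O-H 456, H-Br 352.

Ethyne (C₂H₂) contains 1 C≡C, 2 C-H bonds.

Bonds broken (reactants):
  C≡C: 2 × 851 = 1702
  C-H: 4 × 399 = 1596
  O=O: 5 × 516 = 2580
  Σ(broken) = 5878 kJ
Bonds formed (products):
  C=O: 8 × 776 = 6208
  O-H: 4 × 456 = 1824
  Σ(formed) = 8032 kJ
ΔH = Σ(broken) − Σ(formed) = 5878 − 8032 = −2154 kJ

ΔH ≈ −2154 kJ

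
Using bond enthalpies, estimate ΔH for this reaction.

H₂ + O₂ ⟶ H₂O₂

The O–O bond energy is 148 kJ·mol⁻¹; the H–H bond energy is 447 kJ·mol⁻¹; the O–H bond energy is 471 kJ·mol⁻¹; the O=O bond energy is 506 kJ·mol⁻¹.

Bonds broken (reactants):
  H–H: 1 × 447 = 447
  O=O: 1 × 506 = 506
  Σ(broken) = 953 kJ
Bonds formed (products):
  O–H: 2 × 471 = 942
  O–O: 1 × 148 = 148
  Σ(formed) = 1090 kJ
ΔH = Σ(broken) − Σ(formed) = 953 − 1090 = −137 kJ

ΔH ≈ −137 kJ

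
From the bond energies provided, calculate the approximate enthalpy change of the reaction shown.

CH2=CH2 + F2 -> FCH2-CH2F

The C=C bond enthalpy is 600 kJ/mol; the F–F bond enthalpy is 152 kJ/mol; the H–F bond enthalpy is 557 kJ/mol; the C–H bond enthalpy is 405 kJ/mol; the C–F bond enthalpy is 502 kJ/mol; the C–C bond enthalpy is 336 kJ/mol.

ΔH ≈ −588 kJ

Bonds broken (reactants):
  C–H: 4 × 405 = 1620
  C=C: 1 × 600 = 600
  F–F: 1 × 152 = 152
  Σ(broken) = 2372 kJ
Bonds formed (products):
  C–C: 1 × 336 = 336
  C–F: 2 × 502 = 1004
  C–H: 4 × 405 = 1620
  Σ(formed) = 2960 kJ
ΔH = Σ(broken) − Σ(formed) = 2372 − 2960 = −588 kJ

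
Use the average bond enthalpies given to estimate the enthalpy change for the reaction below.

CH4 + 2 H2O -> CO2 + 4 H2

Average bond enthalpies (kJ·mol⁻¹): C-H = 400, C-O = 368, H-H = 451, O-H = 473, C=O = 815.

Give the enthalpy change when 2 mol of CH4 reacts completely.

ΔH = +116 kJ

Bonds broken (reactants):
  C-H: 4 × 400 = 1600
  O-H: 4 × 473 = 1892
  Σ(broken) = 3492 kJ
Bonds formed (products):
  C=O: 2 × 815 = 1630
  H-H: 4 × 451 = 1804
  Σ(formed) = 3434 kJ
ΔH = Σ(broken) − Σ(formed) = 3492 − 3434 = +58 kJ
For 2× the reaction as written: 2 × (+58) = +116 kJ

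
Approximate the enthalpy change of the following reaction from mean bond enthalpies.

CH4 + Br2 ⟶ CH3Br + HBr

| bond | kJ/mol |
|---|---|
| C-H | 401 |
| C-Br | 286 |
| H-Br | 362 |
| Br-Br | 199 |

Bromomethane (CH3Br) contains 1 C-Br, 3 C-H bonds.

Bonds broken (reactants):
  Br-Br: 1 × 199 = 199
  C-H: 4 × 401 = 1604
  Σ(broken) = 1803 kJ
Bonds formed (products):
  C-Br: 1 × 286 = 286
  C-H: 3 × 401 = 1203
  H-Br: 1 × 362 = 362
  Σ(formed) = 1851 kJ
ΔH = Σ(broken) − Σ(formed) = 1803 − 1851 = −48 kJ

ΔH ≈ −48 kJ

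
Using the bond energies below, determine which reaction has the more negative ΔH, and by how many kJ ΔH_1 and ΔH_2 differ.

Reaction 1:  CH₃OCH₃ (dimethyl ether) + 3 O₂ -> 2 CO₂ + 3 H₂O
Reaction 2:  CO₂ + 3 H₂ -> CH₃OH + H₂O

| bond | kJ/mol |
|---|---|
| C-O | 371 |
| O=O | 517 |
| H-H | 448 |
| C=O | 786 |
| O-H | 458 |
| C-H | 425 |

Reaction 1:
  Bonds broken (reactants):
    C-H: 6 × 425 = 2550
    C-O: 2 × 371 = 742
    O=O: 3 × 517 = 1551
    Σ(broken) = 4843 kJ
  Bonds formed (products):
    C=O: 4 × 786 = 3144
    O-H: 6 × 458 = 2748
    Σ(formed) = 5892 kJ
  ΔH_1 = 4843 − 5892 = −1049 kJ
Reaction 2:
  Bonds broken (reactants):
    C=O: 2 × 786 = 1572
    H-H: 3 × 448 = 1344
    Σ(broken) = 2916 kJ
  Bonds formed (products):
    C-H: 3 × 425 = 1275
    C-O: 1 × 371 = 371
    O-H: 3 × 458 = 1374
    Σ(formed) = 3020 kJ
  ΔH_2 = 2916 − 3020 = −104 kJ
ΔH_1 − ΔH_2 = −945 kJ, so reaction 1 has the more negative ΔH; |ΔH_1 − ΔH_2| = 945 kJ.

Reaction 1, by 945 kJ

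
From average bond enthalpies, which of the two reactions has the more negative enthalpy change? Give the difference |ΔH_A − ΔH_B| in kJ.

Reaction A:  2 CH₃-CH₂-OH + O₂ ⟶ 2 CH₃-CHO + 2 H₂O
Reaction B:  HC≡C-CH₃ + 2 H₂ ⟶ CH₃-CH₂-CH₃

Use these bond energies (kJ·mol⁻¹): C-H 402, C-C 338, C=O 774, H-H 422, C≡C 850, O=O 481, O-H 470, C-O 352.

Reaction A, by 247 kJ

Reaction A:
  Bonds broken (reactants):
    C-C: 2 × 338 = 676
    C-H: 10 × 402 = 4020
    C-O: 2 × 352 = 704
    O-H: 2 × 470 = 940
    O=O: 1 × 481 = 481
    Σ(broken) = 6821 kJ
  Bonds formed (products):
    C-C: 2 × 338 = 676
    C-H: 8 × 402 = 3216
    C=O: 2 × 774 = 1548
    O-H: 4 × 470 = 1880
    Σ(formed) = 7320 kJ
  ΔH_A = 6821 − 7320 = −499 kJ
Reaction B:
  Bonds broken (reactants):
    C≡C: 1 × 850 = 850
    C-C: 1 × 338 = 338
    C-H: 4 × 402 = 1608
    H-H: 2 × 422 = 844
    Σ(broken) = 3640 kJ
  Bonds formed (products):
    C-C: 2 × 338 = 676
    C-H: 8 × 402 = 3216
    Σ(formed) = 3892 kJ
  ΔH_B = 3640 − 3892 = −252 kJ
ΔH_A − ΔH_B = −247 kJ, so reaction A has the more negative ΔH; |ΔH_A − ΔH_B| = 247 kJ.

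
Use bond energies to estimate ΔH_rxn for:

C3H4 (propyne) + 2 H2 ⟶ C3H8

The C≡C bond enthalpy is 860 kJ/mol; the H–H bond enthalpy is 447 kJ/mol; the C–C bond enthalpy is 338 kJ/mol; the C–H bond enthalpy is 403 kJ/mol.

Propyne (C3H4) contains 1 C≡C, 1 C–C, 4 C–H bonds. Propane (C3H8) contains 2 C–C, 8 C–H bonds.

ΔH ≈ −196 kJ

Bonds broken (reactants):
  C≡C: 1 × 860 = 860
  C–C: 1 × 338 = 338
  C–H: 4 × 403 = 1612
  H–H: 2 × 447 = 894
  Σ(broken) = 3704 kJ
Bonds formed (products):
  C–C: 2 × 338 = 676
  C–H: 8 × 403 = 3224
  Σ(formed) = 3900 kJ
ΔH = Σ(broken) − Σ(formed) = 3704 − 3900 = −196 kJ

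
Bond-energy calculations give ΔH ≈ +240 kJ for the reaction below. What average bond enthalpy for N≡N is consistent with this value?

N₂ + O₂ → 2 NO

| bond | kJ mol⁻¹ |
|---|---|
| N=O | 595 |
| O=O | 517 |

D(N≡N) ≈ 913 kJ/mol

Let D be the N≡N bond energy.
Σ(broken) = 1×D + 1×517 = 517 + D
Σ(formed) = 2×595 = 1190
ΔH = Σ(broken) − Σ(formed) = (517 + D) − (1190) = −673 + D
Setting this equal to +240 kJ gives D = 913 kJ/mol.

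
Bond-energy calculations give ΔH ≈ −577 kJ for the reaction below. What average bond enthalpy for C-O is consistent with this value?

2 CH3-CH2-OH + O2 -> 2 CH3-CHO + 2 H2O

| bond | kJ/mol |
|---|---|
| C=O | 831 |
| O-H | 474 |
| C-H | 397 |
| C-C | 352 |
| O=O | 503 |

D(C-O) ≈ 368 kJ/mol

Let D be the C-O bond energy.
Σ(broken) = 2×352 + 10×397 + 2×D + 2×474 + 1×503 = 6125 + 2D
Σ(formed) = 2×352 + 8×397 + 2×831 + 4×474 = 7438
ΔH = Σ(broken) − Σ(formed) = (6125 + 2D) − (7438) = −1313 + 2D
Setting this equal to −577 kJ gives 2D = 736, so D = 368 kJ/mol.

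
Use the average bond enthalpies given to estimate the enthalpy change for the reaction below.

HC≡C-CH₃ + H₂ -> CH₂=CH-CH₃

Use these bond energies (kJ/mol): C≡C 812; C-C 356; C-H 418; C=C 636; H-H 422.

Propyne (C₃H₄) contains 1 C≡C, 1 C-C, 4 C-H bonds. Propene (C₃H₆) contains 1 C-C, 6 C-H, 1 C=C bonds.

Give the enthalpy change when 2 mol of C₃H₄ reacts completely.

ΔH = −476 kJ

Bonds broken (reactants):
  C≡C: 1 × 812 = 812
  C-C: 1 × 356 = 356
  C-H: 4 × 418 = 1672
  H-H: 1 × 422 = 422
  Σ(broken) = 3262 kJ
Bonds formed (products):
  C-C: 1 × 356 = 356
  C-H: 6 × 418 = 2508
  C=C: 1 × 636 = 636
  Σ(formed) = 3500 kJ
ΔH = Σ(broken) − Σ(formed) = 3262 − 3500 = −238 kJ
For 2× the reaction as written: 2 × (−238) = −476 kJ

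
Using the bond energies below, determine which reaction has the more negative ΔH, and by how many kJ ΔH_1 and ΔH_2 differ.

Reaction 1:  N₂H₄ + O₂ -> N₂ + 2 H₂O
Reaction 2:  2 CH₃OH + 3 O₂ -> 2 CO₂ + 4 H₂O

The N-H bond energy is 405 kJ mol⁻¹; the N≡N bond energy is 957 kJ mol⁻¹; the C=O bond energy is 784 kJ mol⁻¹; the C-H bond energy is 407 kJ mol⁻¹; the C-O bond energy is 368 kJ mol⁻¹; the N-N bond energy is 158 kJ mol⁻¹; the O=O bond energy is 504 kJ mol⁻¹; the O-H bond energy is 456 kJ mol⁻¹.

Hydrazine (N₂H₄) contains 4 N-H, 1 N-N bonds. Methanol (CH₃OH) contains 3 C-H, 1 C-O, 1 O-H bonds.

Reaction 2, by 683 kJ

Reaction 1:
  Bonds broken (reactants):
    N-H: 4 × 405 = 1620
    N-N: 1 × 158 = 158
    O=O: 1 × 504 = 504
    Σ(broken) = 2282 kJ
  Bonds formed (products):
    N≡N: 1 × 957 = 957
    O-H: 4 × 456 = 1824
    Σ(formed) = 2781 kJ
  ΔH_1 = 2282 − 2781 = −499 kJ
Reaction 2:
  Bonds broken (reactants):
    C-H: 6 × 407 = 2442
    C-O: 2 × 368 = 736
    O-H: 2 × 456 = 912
    O=O: 3 × 504 = 1512
    Σ(broken) = 5602 kJ
  Bonds formed (products):
    C=O: 4 × 784 = 3136
    O-H: 8 × 456 = 3648
    Σ(formed) = 6784 kJ
  ΔH_2 = 5602 − 6784 = −1182 kJ
ΔH_1 − ΔH_2 = +683 kJ, so reaction 2 has the more negative ΔH; |ΔH_1 − ΔH_2| = 683 kJ.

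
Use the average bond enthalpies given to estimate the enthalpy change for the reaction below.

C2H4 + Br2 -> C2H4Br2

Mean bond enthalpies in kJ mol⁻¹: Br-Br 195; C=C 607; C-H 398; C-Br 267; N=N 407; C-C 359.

Bonds broken (reactants):
  Br-Br: 1 × 195 = 195
  C-H: 4 × 398 = 1592
  C=C: 1 × 607 = 607
  Σ(broken) = 2394 kJ
Bonds formed (products):
  C-Br: 2 × 267 = 534
  C-C: 1 × 359 = 359
  C-H: 4 × 398 = 1592
  Σ(formed) = 2485 kJ
ΔH = Σ(broken) − Σ(formed) = 2394 − 2485 = −91 kJ

ΔH ≈ −91 kJ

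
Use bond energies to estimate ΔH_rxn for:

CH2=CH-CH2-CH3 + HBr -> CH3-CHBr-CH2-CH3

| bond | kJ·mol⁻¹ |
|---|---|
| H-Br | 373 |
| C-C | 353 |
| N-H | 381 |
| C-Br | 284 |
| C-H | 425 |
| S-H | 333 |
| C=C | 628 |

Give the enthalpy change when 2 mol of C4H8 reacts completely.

Bonds broken (reactants):
  C-C: 2 × 353 = 706
  C-H: 8 × 425 = 3400
  C=C: 1 × 628 = 628
  H-Br: 1 × 373 = 373
  Σ(broken) = 5107 kJ
Bonds formed (products):
  C-Br: 1 × 284 = 284
  C-C: 3 × 353 = 1059
  C-H: 9 × 425 = 3825
  Σ(formed) = 5168 kJ
ΔH = Σ(broken) − Σ(formed) = 5107 − 5168 = −61 kJ
For 2× the reaction as written: 2 × (−61) = −122 kJ

ΔH = −122 kJ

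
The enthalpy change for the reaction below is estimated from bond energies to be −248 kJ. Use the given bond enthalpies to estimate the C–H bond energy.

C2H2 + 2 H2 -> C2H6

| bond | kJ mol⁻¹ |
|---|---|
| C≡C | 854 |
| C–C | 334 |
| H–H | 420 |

Let D be the C–H bond energy.
Σ(broken) = 1×854 + 2×D + 2×420 = 1694 + 2D
Σ(formed) = 1×334 + 6×D = 334 + 6D
ΔH = Σ(broken) − Σ(formed) = (1694 + 2D) − (334 + 6D) = +1360 − 4D
Setting this equal to −248 kJ gives 4D = 1608, so D = 402 kJ/mol.

D(C–H) ≈ 402 kJ/mol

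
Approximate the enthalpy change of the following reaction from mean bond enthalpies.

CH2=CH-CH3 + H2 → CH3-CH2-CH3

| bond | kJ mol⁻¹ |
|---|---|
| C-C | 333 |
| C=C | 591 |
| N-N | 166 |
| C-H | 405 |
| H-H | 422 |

ΔH ≈ −130 kJ

Bonds broken (reactants):
  C-C: 1 × 333 = 333
  C-H: 6 × 405 = 2430
  C=C: 1 × 591 = 591
  H-H: 1 × 422 = 422
  Σ(broken) = 3776 kJ
Bonds formed (products):
  C-C: 2 × 333 = 666
  C-H: 8 × 405 = 3240
  Σ(formed) = 3906 kJ
ΔH = Σ(broken) − Σ(formed) = 3776 − 3906 = −130 kJ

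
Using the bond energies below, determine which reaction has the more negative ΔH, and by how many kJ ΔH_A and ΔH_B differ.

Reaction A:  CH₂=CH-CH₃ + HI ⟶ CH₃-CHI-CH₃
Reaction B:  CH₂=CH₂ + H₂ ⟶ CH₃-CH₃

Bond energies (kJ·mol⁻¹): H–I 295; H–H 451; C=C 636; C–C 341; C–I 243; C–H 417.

Reaction A:
  Bonds broken (reactants):
    C–C: 1 × 341 = 341
    C–H: 6 × 417 = 2502
    C=C: 1 × 636 = 636
    H–I: 1 × 295 = 295
    Σ(broken) = 3774 kJ
  Bonds formed (products):
    C–C: 2 × 341 = 682
    C–H: 7 × 417 = 2919
    C–I: 1 × 243 = 243
    Σ(formed) = 3844 kJ
  ΔH_A = 3774 − 3844 = −70 kJ
Reaction B:
  Bonds broken (reactants):
    C–H: 4 × 417 = 1668
    C=C: 1 × 636 = 636
    H–H: 1 × 451 = 451
    Σ(broken) = 2755 kJ
  Bonds formed (products):
    C–C: 1 × 341 = 341
    C–H: 6 × 417 = 2502
    Σ(formed) = 2843 kJ
  ΔH_B = 2755 − 2843 = −88 kJ
ΔH_A − ΔH_B = +18 kJ, so reaction B has the more negative ΔH; |ΔH_A − ΔH_B| = 18 kJ.

Reaction B, by 18 kJ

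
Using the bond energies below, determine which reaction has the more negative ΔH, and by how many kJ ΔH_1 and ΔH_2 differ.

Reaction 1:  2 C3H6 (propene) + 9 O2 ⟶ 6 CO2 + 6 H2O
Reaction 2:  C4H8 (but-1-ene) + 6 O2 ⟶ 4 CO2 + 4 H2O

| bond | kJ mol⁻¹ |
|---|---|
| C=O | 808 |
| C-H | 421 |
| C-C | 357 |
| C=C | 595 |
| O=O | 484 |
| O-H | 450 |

Reaction 1:
  Bonds broken (reactants):
    C-C: 2 × 357 = 714
    C-H: 12 × 421 = 5052
    C=C: 2 × 595 = 1190
    O=O: 9 × 484 = 4356
    Σ(broken) = 11312 kJ
  Bonds formed (products):
    C=O: 12 × 808 = 9696
    O-H: 12 × 450 = 5400
    Σ(formed) = 15096 kJ
  ΔH_1 = 11312 − 15096 = −3784 kJ
Reaction 2:
  Bonds broken (reactants):
    C-C: 2 × 357 = 714
    C-H: 8 × 421 = 3368
    C=C: 1 × 595 = 595
    O=O: 6 × 484 = 2904
    Σ(broken) = 7581 kJ
  Bonds formed (products):
    C=O: 8 × 808 = 6464
    O-H: 8 × 450 = 3600
    Σ(formed) = 10064 kJ
  ΔH_2 = 7581 − 10064 = −2483 kJ
ΔH_1 − ΔH_2 = −1301 kJ, so reaction 1 has the more negative ΔH; |ΔH_1 − ΔH_2| = 1301 kJ.

Reaction 1, by 1301 kJ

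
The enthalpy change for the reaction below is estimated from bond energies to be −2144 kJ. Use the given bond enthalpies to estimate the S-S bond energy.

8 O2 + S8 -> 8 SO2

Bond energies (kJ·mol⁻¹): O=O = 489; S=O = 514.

Let D be the S-S bond energy.
Σ(broken) = 8×489 + 8×D = 3912 + 8D
Σ(formed) = 16×514 = 8224
ΔH = Σ(broken) − Σ(formed) = (3912 + 8D) − (8224) = −4312 + 8D
Setting this equal to −2144 kJ gives 8D = 2168, so D = 271 kJ/mol.

D(S-S) ≈ 271 kJ/mol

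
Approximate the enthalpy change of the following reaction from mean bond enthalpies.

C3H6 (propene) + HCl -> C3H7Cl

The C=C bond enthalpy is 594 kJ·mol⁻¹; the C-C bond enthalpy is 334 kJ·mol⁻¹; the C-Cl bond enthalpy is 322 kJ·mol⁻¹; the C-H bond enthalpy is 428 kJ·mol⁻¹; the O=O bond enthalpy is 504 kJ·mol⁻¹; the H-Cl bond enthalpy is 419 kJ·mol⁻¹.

ΔH ≈ −71 kJ

Bonds broken (reactants):
  C-C: 1 × 334 = 334
  C-H: 6 × 428 = 2568
  C=C: 1 × 594 = 594
  H-Cl: 1 × 419 = 419
  Σ(broken) = 3915 kJ
Bonds formed (products):
  C-C: 2 × 334 = 668
  C-Cl: 1 × 322 = 322
  C-H: 7 × 428 = 2996
  Σ(formed) = 3986 kJ
ΔH = Σ(broken) − Σ(formed) = 3915 − 3986 = −71 kJ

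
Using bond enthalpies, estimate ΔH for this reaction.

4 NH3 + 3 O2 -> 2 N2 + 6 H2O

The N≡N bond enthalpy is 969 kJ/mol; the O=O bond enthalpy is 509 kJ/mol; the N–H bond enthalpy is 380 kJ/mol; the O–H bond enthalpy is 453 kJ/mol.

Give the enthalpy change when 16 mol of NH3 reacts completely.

Bonds broken (reactants):
  N–H: 12 × 380 = 4560
  O=O: 3 × 509 = 1527
  Σ(broken) = 6087 kJ
Bonds formed (products):
  N≡N: 2 × 969 = 1938
  O–H: 12 × 453 = 5436
  Σ(formed) = 7374 kJ
ΔH = Σ(broken) − Σ(formed) = 6087 − 7374 = −1287 kJ
For 4× the reaction as written: 4 × (−1287) = −5148 kJ

ΔH = −5148 kJ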